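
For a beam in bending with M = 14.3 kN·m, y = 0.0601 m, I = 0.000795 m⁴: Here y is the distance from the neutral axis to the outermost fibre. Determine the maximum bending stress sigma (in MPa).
Model: a beam in bending, so sigma = (M·y) / I.
Convert to SI units:
  M = 14.3 kN·m = 14300 N·m
Substitute:
  sigma = (14300 × 0.0601) / 0.000795
  sigma = 1.081 × 10⁶ Pa
Convert: sigma = 1.081 × 10⁶ Pa = 1.081 MPa
Final answer: sigma = 1.081 MPa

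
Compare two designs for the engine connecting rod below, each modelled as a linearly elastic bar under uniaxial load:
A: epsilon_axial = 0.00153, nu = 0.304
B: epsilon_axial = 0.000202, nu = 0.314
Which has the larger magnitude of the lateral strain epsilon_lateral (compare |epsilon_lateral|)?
Model: a linearly elastic bar under uniaxial load, so epsilon_lateral = -nu·epsilon_axial (SI units).
  A: epsilon_lateral = -(0.304 × 0.00153) = -0.0004651
  B: epsilon_lateral = -(0.314 × 0.000202) = -6.343 × 10⁻⁵
|epsilon_lateral|: A = 0.0004651, B = 6.343 × 10⁻⁵, so A is larger in magnitude.
Final answer: A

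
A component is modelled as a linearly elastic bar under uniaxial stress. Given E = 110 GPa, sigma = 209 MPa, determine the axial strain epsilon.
Model: a linearly elastic bar under uniaxial stress, so sigma = E·epsilon.
Solve for epsilon: epsilon = sigma / E.
Convert to SI units:
  E = 110 GPa = 1.1 × 10¹¹ Pa
  sigma = 209 MPa = 2.09 × 10⁸ Pa
Substitute:
  epsilon = (2.09 × 10⁸) / (1.1 × 10¹¹)
  epsilon = 0.0019
Final answer: epsilon = 0.0019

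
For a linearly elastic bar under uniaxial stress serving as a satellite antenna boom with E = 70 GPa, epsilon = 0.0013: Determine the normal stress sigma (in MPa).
Model: a linearly elastic bar under uniaxial stress, so sigma = E·epsilon.
Convert to SI units:
  E = 70 GPa = 7 × 10¹⁰ Pa
Substitute:
  sigma = (7 × 10¹⁰) × 0.0013
  sigma = 9.1 × 10⁷ Pa
Convert: sigma = 9.1 × 10⁷ Pa = 91 MPa
Final answer: sigma = 91 MPa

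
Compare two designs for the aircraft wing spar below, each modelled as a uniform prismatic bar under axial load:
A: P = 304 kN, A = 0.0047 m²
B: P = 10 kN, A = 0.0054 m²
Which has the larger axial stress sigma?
Model: a uniform prismatic bar under axial load, so sigma = P / A (SI units).
  A: sigma = 304000 / 0.0047 = 6.468 × 10⁷ Pa = 64.68 MPa
  B: sigma = 10000 / 0.0054 = 1.852 × 10⁶ Pa = 1.852 MPa
64.68 MPa > 1.852 MPa, so A is larger.
Final answer: A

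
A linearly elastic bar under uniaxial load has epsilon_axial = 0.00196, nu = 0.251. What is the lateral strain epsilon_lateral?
Model: a linearly elastic bar under uniaxial load, so epsilon_lateral = -nu·epsilon_axial.
Substitute:
  epsilon_lateral = -(0.251 × 0.00196)
  epsilon_lateral = -0.000492
Final answer: epsilon_lateral = -0.000492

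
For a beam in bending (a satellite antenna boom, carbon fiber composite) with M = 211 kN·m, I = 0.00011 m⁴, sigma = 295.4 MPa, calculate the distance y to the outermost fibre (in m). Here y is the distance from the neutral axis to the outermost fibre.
Model: a beam in bending, so sigma = (M·y) / I.
Solve for y: y = (sigma·I) / M.
Convert to SI units:
  M = 211 kN·m = 211000 N·m
  sigma = 295.4 MPa = 2.954 × 10⁸ Pa
Substitute:
  y = ((2.954 × 10⁸) × 0.00011) / 211000
  y = 0.154 m
Final answer: y = 0.154 m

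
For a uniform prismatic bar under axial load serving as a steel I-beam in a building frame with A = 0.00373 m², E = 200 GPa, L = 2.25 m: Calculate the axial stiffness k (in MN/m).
Model: a uniform prismatic bar under axial load, so k = (A·E) / L.
Convert to SI units:
  E = 200 GPa = 2 × 10¹¹ Pa
Substitute:
  k = (0.00373 × (2 × 10¹¹)) / 2.25
  k = 3.316 × 10⁸ N/m
Convert: k = 3.316 × 10⁸ N/m = 331.6 MN/m
Final answer: k = 331.6 MN/m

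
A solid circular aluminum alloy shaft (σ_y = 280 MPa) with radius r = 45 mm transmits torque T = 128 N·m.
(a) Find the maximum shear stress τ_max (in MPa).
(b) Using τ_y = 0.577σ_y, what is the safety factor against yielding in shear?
(a) For a solid circular shaft, τ_max = T·r/J with J = π·r^4/2, i.e. τ_max = 2·T / (π·r^3). Convert r = 45 mm = 0.045 m.
  τ_max = (2 × 128) / (π × 0.045^3) = 894200 Pa = 0.8942 MPa
(b) τ_y = 0.577 × 280 = 161.56 MPa
  SF = τ_y/τ_max = 161.56 / 0.8942 = 180.7
Final answer: (a) τ_max = 0.8942 MPa, (b) SF = 180.7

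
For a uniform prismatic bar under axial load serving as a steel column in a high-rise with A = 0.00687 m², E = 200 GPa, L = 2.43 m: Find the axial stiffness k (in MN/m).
Model: a uniform prismatic bar under axial load, so k = (A·E) / L.
Convert to SI units:
  E = 200 GPa = 2 × 10¹¹ Pa
Substitute:
  k = (0.00687 × (2 × 10¹¹)) / 2.43
  k = 5.654 × 10⁸ N/m
Convert: k = 5.654 × 10⁸ N/m = 565.4 MN/m
Final answer: k = 565.4 MN/m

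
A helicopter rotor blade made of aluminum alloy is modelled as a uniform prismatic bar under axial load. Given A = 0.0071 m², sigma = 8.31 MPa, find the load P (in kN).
Model: a uniform prismatic bar under axial load, so sigma = P / A.
Solve for P: P = sigma·A.
Convert to SI units:
  sigma = 8.31 MPa = 8.31 × 10⁶ Pa
Substitute:
  P = (8.31 × 10⁶) × 0.0071
  P = 59000 N
Convert: P = 59000 N = 59 kN
Final answer: P = 59 kN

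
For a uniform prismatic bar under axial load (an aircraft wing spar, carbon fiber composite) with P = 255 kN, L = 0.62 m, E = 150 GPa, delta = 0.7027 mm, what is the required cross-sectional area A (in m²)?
Model: a uniform prismatic bar under axial load, so delta = (P·L) / (A·E).
Solve for A: A = (P·L) / (delta·E).
Convert to SI units:
  P = 255 kN = 255000 N
  E = 150 GPa = 1.5 × 10¹¹ Pa
  delta = 0.7027 mm = 0.0007027 m
Substitute:
  A = (255000 × 0.62) / (0.0007027 × (1.5 × 10¹¹))
  A = 0.0015 m²
Final answer: A = 0.0015 m²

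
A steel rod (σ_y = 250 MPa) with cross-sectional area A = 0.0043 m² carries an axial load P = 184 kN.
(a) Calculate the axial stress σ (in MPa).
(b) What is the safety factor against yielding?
(a) Axial stress σ = P/A. Convert P = 184 kN = 184000 N.
  σ = 184000 / 0.0043 = 4.279 × 10⁷ Pa = 42.79 MPa
(b) Safety factor SF = σ_y/σ = 250 / 42.79 = 5.842
Final answer: (a) σ = 42.79 MPa, (b) SF = 5.842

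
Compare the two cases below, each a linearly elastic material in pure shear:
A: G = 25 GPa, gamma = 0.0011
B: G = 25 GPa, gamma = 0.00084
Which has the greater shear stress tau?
Model: a linearly elastic material in pure shear, so tau = G·gamma (SI units).
  A: tau = (2.5 × 10¹⁰) × 0.0011 = 2.75 × 10⁷ Pa = 27.5 MPa
  B: tau = (2.5 × 10¹⁰) × 0.00084 = 2.1 × 10⁷ Pa = 21 MPa
27.5 MPa > 21 MPa, so A is larger.
Final answer: A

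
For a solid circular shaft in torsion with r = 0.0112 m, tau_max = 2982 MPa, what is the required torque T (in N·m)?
Model: a solid circular shaft in torsion, so tau_max = (2·T) / (π·r^3).
Solve for T: T = (π·tau_max·r^3) / 2.
Convert to SI units:
  tau_max = 2982 MPa = 2.982 × 10⁹ Pa
Substitute:
  T = (π × (2.982 × 10⁹) × 0.0112^3) / 2
  T = 6581 N·m
Final answer: T = 6581 N·m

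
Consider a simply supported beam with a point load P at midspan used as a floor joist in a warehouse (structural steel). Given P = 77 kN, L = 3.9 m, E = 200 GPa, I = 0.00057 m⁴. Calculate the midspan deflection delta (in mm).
Model: a simply supported beam with a point load P at midspan, so delta = (P·L^3) / (48·E·I).
Convert to SI units:
  P = 77 kN = 77000 N
  E = 200 GPa = 2 × 10¹¹ Pa
Substitute:
  delta = (77000 × 3.9^3) / (48 × (2 × 10¹¹) × 0.00057)
  delta = 0.0008347 m
Convert: delta = 0.0008347 m = 0.8347 mm
Final answer: delta = 0.8347 mm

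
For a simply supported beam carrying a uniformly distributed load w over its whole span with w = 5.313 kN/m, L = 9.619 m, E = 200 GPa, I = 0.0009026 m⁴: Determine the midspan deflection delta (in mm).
Model: a simply supported beam carrying a uniformly distributed load w over its whole span, so delta = (5·w·L^4) / (384·E·I).
Convert to SI units:
  w = 5.313 kN/m = 5313 N/m
  E = 200 GPa = 2 × 10¹¹ Pa
Substitute:
  delta = (5 × 5313 × 9.619^4) / (384 × (2 × 10¹¹) × 0.0009026)
  delta = 0.003281 m
Convert: delta = 0.003281 m = 3.281 mm
Final answer: delta = 3.281 mm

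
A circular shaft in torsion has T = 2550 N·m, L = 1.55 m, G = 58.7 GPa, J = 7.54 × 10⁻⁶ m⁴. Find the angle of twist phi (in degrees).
Model: a circular shaft in torsion, so phi = (T·L) / (G·J).
Convert to SI units:
  G = 58.7 GPa = 5.87 × 10¹⁰ Pa
Substitute:
  phi = (2550 × 1.55) / ((5.87 × 10¹⁰) × (7.54 × 10⁻⁶))
  phi = 0.00893 rad
Convert to degrees: phi = 0.00893 × 180/π = 0.5117°
Final answer: phi = 0.5117°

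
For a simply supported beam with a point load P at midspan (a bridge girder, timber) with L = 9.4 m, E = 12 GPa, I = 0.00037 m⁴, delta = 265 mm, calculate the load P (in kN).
Model: a simply supported beam with a point load P at midspan, so delta = (P·L^3) / (48·E·I).
Solve for P: P = (48·delta·E·I) / L^3.
Convert to SI units:
  E = 12 GPa = 1.2 × 10¹⁰ Pa
  delta = 265 mm = 0.265 m
Substitute:
  P = (48 × 0.265 × (1.2 × 10¹⁰) × 0.00037) / 9.4^3
  P = 68000 N
Convert: P = 68000 N = 68 kN
Final answer: P = 68 kN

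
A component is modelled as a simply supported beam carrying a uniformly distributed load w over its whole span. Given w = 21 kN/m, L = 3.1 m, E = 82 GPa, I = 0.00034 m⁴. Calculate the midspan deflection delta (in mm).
Model: a simply supported beam carrying a uniformly distributed load w over its whole span, so delta = (5·w·L^4) / (384·E·I).
Convert to SI units:
  w = 21 kN/m = 21000 N/m
  E = 82 GPa = 8.2 × 10¹⁰ Pa
Substitute:
  delta = (5 × 21000 × 3.1^4) / (384 × (8.2 × 10¹⁰) × 0.00034)
  delta = 0.0009058 m
Convert: delta = 0.0009058 m = 0.9058 mm
Final answer: delta = 0.9058 mm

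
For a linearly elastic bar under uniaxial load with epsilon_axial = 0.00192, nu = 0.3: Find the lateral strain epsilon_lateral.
Model: a linearly elastic bar under uniaxial load, so epsilon_lateral = -nu·epsilon_axial.
Substitute:
  epsilon_lateral = -(0.3 × 0.00192)
  epsilon_lateral = -0.000576
Final answer: epsilon_lateral = -0.000576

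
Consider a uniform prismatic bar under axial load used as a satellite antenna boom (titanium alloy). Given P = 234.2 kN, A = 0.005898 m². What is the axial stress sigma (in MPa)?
Model: a uniform prismatic bar under axial load, so sigma = P / A.
Convert to SI units:
  P = 234.2 kN = 234200 N
Substitute:
  sigma = 234200 / 0.005898
  sigma = 3.971 × 10⁷ Pa
Convert: sigma = 3.971 × 10⁷ Pa = 39.71 MPa
Final answer: sigma = 39.71 MPa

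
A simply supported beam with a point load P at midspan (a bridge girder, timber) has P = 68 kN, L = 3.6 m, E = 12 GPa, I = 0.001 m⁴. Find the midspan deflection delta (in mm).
Model: a simply supported beam with a point load P at midspan, so delta = (P·L^3) / (48·E·I).
Convert to SI units:
  P = 68 kN = 68000 N
  E = 12 GPa = 1.2 × 10¹⁰ Pa
Substitute:
  delta = (68000 × 3.6^3) / (48 × (1.2 × 10¹⁰) × 0.001)
  delta = 0.005508 m
Convert: delta = 0.005508 m = 5.508 mm
Final answer: delta = 5.508 mm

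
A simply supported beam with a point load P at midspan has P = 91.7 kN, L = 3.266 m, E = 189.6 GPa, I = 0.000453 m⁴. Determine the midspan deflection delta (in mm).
Model: a simply supported beam with a point load P at midspan, so delta = (P·L^3) / (48·E·I).
Convert to SI units:
  P = 91.7 kN = 91700 N
  E = 189.6 GPa = 1.896 × 10¹¹ Pa
Substitute:
  delta = (91700 × 3.266^3) / (48 × (1.896 × 10¹¹) × 0.000453)
  delta = 0.0007749 m
Convert: delta = 0.0007749 m = 0.7749 mm
Final answer: delta = 0.7749 mm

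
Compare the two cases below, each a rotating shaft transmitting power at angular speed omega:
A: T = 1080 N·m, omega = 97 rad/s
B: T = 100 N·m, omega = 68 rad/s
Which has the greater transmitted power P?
Model: a rotating shaft transmitting power at angular speed omega, so P = T·omega (SI units).
  A: P = 1080 × 97 = 104800 W = 104.8 kW
  B: P = 100 × 68 = 6800 W = 6.8 kW
104.8 kW > 6.8 kW, so A is larger.
Final answer: A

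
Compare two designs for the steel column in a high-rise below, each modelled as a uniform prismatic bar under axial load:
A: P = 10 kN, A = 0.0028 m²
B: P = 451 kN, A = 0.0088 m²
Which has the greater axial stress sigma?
Model: a uniform prismatic bar under axial load, so sigma = P / A (SI units).
  A: sigma = 10000 / 0.0028 = 3.571 × 10⁶ Pa = 3.571 MPa
  B: sigma = 451000 / 0.0088 = 5.125 × 10⁷ Pa = 51.25 MPa
51.25 MPa > 3.571 MPa, so B is larger.
Final answer: B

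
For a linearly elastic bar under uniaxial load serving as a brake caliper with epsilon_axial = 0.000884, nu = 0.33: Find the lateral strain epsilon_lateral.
Model: a linearly elastic bar under uniaxial load, so epsilon_lateral = -nu·epsilon_axial.
Substitute:
  epsilon_lateral = -(0.33 × 0.000884)
  epsilon_lateral = -0.0002917
Final answer: epsilon_lateral = -0.0002917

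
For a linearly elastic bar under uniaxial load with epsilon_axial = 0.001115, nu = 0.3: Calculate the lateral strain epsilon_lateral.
Model: a linearly elastic bar under uniaxial load, so epsilon_lateral = -nu·epsilon_axial.
Substitute:
  epsilon_lateral = -(0.3 × 0.001115)
  epsilon_lateral = -0.0003345
Final answer: epsilon_lateral = -0.0003345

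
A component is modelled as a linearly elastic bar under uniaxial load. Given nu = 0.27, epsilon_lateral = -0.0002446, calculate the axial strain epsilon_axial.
Model: a linearly elastic bar under uniaxial load, so epsilon_lateral = -nu·epsilon_axial.
Solve for epsilon_axial: epsilon_axial = -epsilon_lateral / nu.
Substitute:
  epsilon_axial = -(-0.0002446) / 0.27
  epsilon_axial = 0.0009059
Final answer: epsilon_axial = 0.0009059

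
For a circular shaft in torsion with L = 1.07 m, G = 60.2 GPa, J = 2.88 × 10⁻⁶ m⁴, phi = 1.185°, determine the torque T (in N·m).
Model: a circular shaft in torsion, so phi = (T·L) / (G·J).
Solve for T: T = (phi·G·J) / L.
Convert to SI units:
  G = 60.2 GPa = 6.02 × 10¹⁰ Pa
  phi = 1.185° = 0.02068 rad
Substitute:
  T = (0.02068 × (6.02 × 10¹⁰) × (2.88 × 10⁻⁶)) / 1.07
  T = 3351 N·m
Final answer: T = 3351 N·m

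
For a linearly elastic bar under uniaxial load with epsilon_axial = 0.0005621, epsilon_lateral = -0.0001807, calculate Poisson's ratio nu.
Model: a linearly elastic bar under uniaxial load, so epsilon_lateral = -nu·epsilon_axial.
Solve for nu: nu = -epsilon_lateral / epsilon_axial.
Substitute:
  nu = -(-0.0001807) / 0.0005621
  nu = 0.3215
Final answer: nu = 0.3215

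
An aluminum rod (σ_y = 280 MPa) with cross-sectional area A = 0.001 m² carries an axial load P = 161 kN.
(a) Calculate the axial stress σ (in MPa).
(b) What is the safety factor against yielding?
(a) Axial stress σ = P/A. Convert P = 161 kN = 161000 N.
  σ = 161000 / 0.001 = 1.61 × 10⁸ Pa = 161 MPa
(b) Safety factor SF = σ_y/σ = 280 / 161 = 1.739
Final answer: (a) σ = 161 MPa, (b) SF = 1.739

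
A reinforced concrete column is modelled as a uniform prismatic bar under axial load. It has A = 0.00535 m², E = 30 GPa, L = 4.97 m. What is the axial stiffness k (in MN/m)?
Model: a uniform prismatic bar under axial load, so k = (A·E) / L.
Convert to SI units:
  E = 30 GPa = 3 × 10¹⁰ Pa
Substitute:
  k = (0.00535 × (3 × 10¹⁰)) / 4.97
  k = 3.229 × 10⁷ N/m
Convert: k = 3.229 × 10⁷ N/m = 32.29 MN/m
Final answer: k = 32.29 MN/m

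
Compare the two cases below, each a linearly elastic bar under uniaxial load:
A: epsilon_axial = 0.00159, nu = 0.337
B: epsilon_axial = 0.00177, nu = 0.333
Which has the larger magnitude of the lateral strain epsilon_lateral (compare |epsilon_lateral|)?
Model: a linearly elastic bar under uniaxial load, so epsilon_lateral = -nu·epsilon_axial (SI units).
  A: epsilon_lateral = -(0.337 × 0.00159) = -0.0005358
  B: epsilon_lateral = -(0.333 × 0.00177) = -0.0005894
|epsilon_lateral|: A = 0.0005358, B = 0.0005894, so B is larger in magnitude.
Final answer: B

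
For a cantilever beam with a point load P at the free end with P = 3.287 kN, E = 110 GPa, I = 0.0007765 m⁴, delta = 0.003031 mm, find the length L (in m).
Model: a cantilever beam with a point load P at the free end, so delta = (P·L^3) / (3·E·I).
Solve for L: L = ((3·delta·E·I) / P)^(1/3).
Convert to SI units:
  P = 3.287 kN = 3287 N
  E = 110 GPa = 1.1 × 10¹¹ Pa
  delta = 0.003031 mm = 3.031 × 10⁻⁶ m
Substitute:
  L = ((3 × (3.031 × 10⁻⁶) × (1.1 × 10¹¹) × 0.0007765) / 3287)^(1/3)
  L = 0.6182 m
Final answer: L = 0.6182 m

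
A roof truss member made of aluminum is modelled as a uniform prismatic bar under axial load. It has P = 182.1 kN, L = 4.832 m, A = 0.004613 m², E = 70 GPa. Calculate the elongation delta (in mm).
Model: a uniform prismatic bar under axial load, so delta = (P·L) / (A·E).
Convert to SI units:
  P = 182.1 kN = 182100 N
  E = 70 GPa = 7 × 10¹⁰ Pa
Substitute:
  delta = (182100 × 4.832) / (0.004613 × (7 × 10¹⁰))
  delta = 0.002725 m
Convert: delta = 0.002725 m = 2.725 mm
Final answer: delta = 2.725 mm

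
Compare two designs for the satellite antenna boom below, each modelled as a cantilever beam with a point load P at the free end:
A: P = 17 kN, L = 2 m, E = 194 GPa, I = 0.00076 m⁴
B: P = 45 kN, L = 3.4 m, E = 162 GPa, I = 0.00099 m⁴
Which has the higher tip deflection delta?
Model: a cantilever beam with a point load P at the free end, so delta = (P·L^3) / (3·E·I) (SI units).
  A: delta = (17000 × 2^3) / (3 × (1.94 × 10¹¹) × 0.00076) = 0.0003075 m = 0.3075 mm
  B: delta = (45000 × 3.4^3) / (3 × (1.62 × 10¹¹) × 0.00099) = 0.003676 m = 3.676 mm
3.676 mm > 0.3075 mm, so B is larger.
Final answer: B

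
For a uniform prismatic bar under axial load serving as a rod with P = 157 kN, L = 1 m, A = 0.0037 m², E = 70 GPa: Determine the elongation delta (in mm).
Model: a uniform prismatic bar under axial load, so delta = (P·L) / (A·E).
Convert to SI units:
  P = 157 kN = 157000 N
  E = 70 GPa = 7 × 10¹⁰ Pa
Substitute:
  delta = (157000 × 1) / (0.0037 × (7 × 10¹⁰))
  delta = 0.0006062 m
Convert: delta = 0.0006062 m = 0.6062 mm
Final answer: delta = 0.6062 mm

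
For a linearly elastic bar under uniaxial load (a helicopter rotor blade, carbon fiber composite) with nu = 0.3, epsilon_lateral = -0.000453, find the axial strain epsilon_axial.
Model: a linearly elastic bar under uniaxial load, so epsilon_lateral = -nu·epsilon_axial.
Solve for epsilon_axial: epsilon_axial = -epsilon_lateral / nu.
Substitute:
  epsilon_axial = -(-0.000453) / 0.3
  epsilon_axial = 0.00151
Final answer: epsilon_axial = 0.00151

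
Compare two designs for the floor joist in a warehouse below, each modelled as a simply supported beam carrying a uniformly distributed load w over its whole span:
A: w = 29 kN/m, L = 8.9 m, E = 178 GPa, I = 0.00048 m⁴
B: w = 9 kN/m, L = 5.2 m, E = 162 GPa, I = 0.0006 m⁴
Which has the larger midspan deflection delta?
Model: a simply supported beam carrying a uniformly distributed load w over its whole span, so delta = (5·w·L^4) / (384·E·I) (SI units).
  A: delta = (5 × 29000 × 8.9^4) / (384 × (1.78 × 10¹¹) × 0.00048) = 0.02773 m = 27.73 mm
  B: delta = (5 × 9000 × 5.2^4) / (384 × (1.62 × 10¹¹) × 0.0006) = 0.0008815 m = 0.8815 mm
27.73 mm > 0.8815 mm, so A is larger.
Final answer: A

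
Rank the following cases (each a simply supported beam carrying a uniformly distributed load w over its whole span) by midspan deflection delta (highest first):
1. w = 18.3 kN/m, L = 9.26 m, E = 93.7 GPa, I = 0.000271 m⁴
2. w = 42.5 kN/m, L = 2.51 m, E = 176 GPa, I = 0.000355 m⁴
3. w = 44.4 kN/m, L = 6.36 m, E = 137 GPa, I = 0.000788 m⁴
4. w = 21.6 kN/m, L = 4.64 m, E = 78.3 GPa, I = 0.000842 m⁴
Model: a simply supported beam carrying a uniformly distributed load w over its whole span, so delta = (5·w·L^4) / (384·E·I) (SI units).
  Case 1: delta = (5 × 18300 × 9.26^4) / (384 × (9.37 × 10¹⁰) × 0.000271) = 0.069 m = 69 mm
  Case 2: delta = (5 × 42500 × 2.51^4) / (384 × (1.76 × 10¹¹) × 0.000355) = 0.0003515 m = 0.3515 mm
  Case 3: delta = (5 × 44400 × 6.36^4) / (384 × (1.37 × 10¹¹) × 0.000788) = 0.008762 m = 8.762 mm
  Case 4: delta = (5 × 21600 × 4.64^4) / (384 × (7.83 × 10¹⁰) × 0.000842) = 0.001977 m = 1.977 mm
Ordering: 69 mm (case 1) > 8.762 mm (case 3) > 1.977 mm (case 4) > 0.3515 mm (case 2)
Final answer: 1, 3, 4, 2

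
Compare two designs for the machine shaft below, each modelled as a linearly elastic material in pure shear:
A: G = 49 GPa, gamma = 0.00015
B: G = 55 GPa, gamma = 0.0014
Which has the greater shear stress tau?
Model: a linearly elastic material in pure shear, so tau = G·gamma (SI units).
  A: tau = (4.9 × 10¹⁰) × 0.00015 = 7.35 × 10⁶ Pa = 7.35 MPa
  B: tau = (5.5 × 10¹⁰) × 0.0014 = 7.7 × 10⁷ Pa = 77 MPa
77 MPa > 7.35 MPa, so B is larger.
Final answer: B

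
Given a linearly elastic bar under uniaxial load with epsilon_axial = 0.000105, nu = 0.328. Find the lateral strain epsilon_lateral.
Model: a linearly elastic bar under uniaxial load, so epsilon_lateral = -nu·epsilon_axial.
Substitute:
  epsilon_lateral = -(0.328 × 0.000105)
  epsilon_lateral = -3.444 × 10⁻⁵
Final answer: epsilon_lateral = -3.444 × 10⁻⁵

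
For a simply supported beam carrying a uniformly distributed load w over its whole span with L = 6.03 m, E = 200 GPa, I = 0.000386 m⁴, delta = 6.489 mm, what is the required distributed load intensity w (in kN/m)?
Model: a simply supported beam carrying a uniformly distributed load w over its whole span, so delta = (5·w·L^4) / (384·E·I).
Solve for w: w = (384·delta·E·I) / (5·L^4).
Convert to SI units:
  E = 200 GPa = 2 × 10¹¹ Pa
  delta = 6.489 mm = 0.006489 m
Substitute:
  w = (384 × 0.006489 × (2 × 10¹¹) × 0.000386) / (5 × 6.03^4)
  w = 29100 N/m
Convert: w = 29100 N/m = 29.1 kN/m
Final answer: w = 29.1 kN/m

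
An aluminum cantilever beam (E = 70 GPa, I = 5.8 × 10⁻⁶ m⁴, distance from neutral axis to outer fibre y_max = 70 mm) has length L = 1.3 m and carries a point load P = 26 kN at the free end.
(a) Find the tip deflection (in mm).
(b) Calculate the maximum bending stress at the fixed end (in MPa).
(a) Tip deflection of a cantilever with an end point load: δ = P·L^3 / (3·E·I). Convert P = 26 kN = 26000 N, E = 70 GPa = 7 × 10¹⁰ Pa.
  δ = (26000 × 1.3^3) / (3 × (7 × 10¹⁰) × (5.8 × 10⁻⁶)) = 0.0469 m = 46.9 mm
(b) Maximum bending moment at the fixed end: M = P·L = 26000 × 1.3 = 33800 N·m. Convert y_max = 70 mm = 0.07 m.
  σ = M·y_max / I = (33800 × 0.07) / (5.8 × 10⁻⁶) = 4.079 × 10⁸ Pa = 407.9 MPa
Final answer: (a) δ = 46.9 mm, (b) σ = 407.9 MPa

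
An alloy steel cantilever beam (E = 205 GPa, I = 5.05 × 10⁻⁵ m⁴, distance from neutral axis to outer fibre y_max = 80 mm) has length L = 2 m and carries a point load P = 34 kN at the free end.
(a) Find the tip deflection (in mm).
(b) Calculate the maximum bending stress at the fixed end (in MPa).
(a) Tip deflection of a cantilever with an end point load: δ = P·L^3 / (3·E·I). Convert P = 34 kN = 34000 N, E = 205 GPa = 2.05 × 10¹¹ Pa.
  δ = (34000 × 2^3) / (3 × (2.05 × 10¹¹) × (5.05 × 10⁻⁵)) = 0.008758 m = 8.758 mm
(b) Maximum bending moment at the fixed end: M = P·L = 34000 × 2 = 68000 N·m. Convert y_max = 80 mm = 0.08 m.
  σ = M·y_max / I = (68000 × 0.08) / (5.05 × 10⁻⁵) = 1.077 × 10⁸ Pa = 107.7 MPa
Final answer: (a) δ = 8.758 mm, (b) σ = 107.7 MPa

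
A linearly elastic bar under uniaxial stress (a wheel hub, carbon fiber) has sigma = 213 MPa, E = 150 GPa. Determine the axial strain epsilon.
Model: a linearly elastic bar under uniaxial stress, so epsilon = sigma / E.
Convert to SI units:
  sigma = 213 MPa = 2.13 × 10⁸ Pa
  E = 150 GPa = 1.5 × 10¹¹ Pa
Substitute:
  epsilon = (2.13 × 10⁸) / (1.5 × 10¹¹)
  epsilon = 0.00142
Final answer: epsilon = 0.00142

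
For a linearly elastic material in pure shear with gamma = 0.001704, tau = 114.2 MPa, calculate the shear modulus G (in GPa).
Model: a linearly elastic material in pure shear, so tau = G·gamma.
Solve for G: G = tau / gamma.
Convert to SI units:
  tau = 114.2 MPa = 1.142 × 10⁸ Pa
Substitute:
  G = (1.142 × 10⁸) / 0.001704
  G = 6.702 × 10¹⁰ Pa
Convert: G = 6.702 × 10¹⁰ Pa = 67.02 GPa
Final answer: G = 67.02 GPa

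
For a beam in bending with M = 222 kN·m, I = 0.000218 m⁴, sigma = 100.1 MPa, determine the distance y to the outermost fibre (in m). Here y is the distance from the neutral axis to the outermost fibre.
Model: a beam in bending, so sigma = (M·y) / I.
Solve for y: y = (sigma·I) / M.
Convert to SI units:
  M = 222 kN·m = 222000 N·m
  sigma = 100.1 MPa = 1.001 × 10⁸ Pa
Substitute:
  y = ((1.001 × 10⁸) × 0.000218) / 222000
  y = 0.0983 m
Final answer: y = 0.0983 m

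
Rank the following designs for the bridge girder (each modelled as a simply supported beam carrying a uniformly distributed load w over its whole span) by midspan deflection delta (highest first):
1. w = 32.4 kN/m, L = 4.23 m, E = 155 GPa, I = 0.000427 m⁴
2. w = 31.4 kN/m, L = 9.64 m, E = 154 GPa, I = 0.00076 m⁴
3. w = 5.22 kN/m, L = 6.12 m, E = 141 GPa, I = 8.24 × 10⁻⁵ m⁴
Model: a simply supported beam carrying a uniformly distributed load w over its whole span, so delta = (5·w·L^4) / (384·E·I) (SI units).
  Case 1: delta = (5 × 32400 × 4.23^4) / (384 × (1.55 × 10¹¹) × 0.000427) = 0.002041 m = 2.041 mm
  Case 2: delta = (5 × 31400 × 9.64^4) / (384 × (1.54 × 10¹¹) × 0.00076) = 0.03017 m = 30.17 mm
  Case 3: delta = (5 × 5220 × 6.12^4) / (384 × (1.41 × 10¹¹) × (8.24 × 10⁻⁵)) = 0.008207 m = 8.207 mm
Ordering: 30.17 mm (case 2) > 8.207 mm (case 3) > 2.041 mm (case 1)
Final answer: 2, 3, 1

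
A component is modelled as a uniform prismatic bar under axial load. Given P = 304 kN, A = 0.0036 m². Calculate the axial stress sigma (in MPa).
Model: a uniform prismatic bar under axial load, so sigma = P / A.
Convert to SI units:
  P = 304 kN = 304000 N
Substitute:
  sigma = 304000 / 0.0036
  sigma = 8.444 × 10⁷ Pa
Convert: sigma = 8.444 × 10⁷ Pa = 84.44 MPa
Final answer: sigma = 84.44 MPa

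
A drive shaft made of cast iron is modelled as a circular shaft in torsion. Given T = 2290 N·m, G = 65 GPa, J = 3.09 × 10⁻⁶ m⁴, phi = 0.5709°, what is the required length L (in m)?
Model: a circular shaft in torsion, so phi = (T·L) / (G·J).
Solve for L: L = (phi·G·J) / T.
Convert to SI units:
  G = 65 GPa = 6.5 × 10¹⁰ Pa
  phi = 0.5709° = 0.009964 rad
Substitute:
  L = (0.009964 × (6.5 × 10¹⁰) × (3.09 × 10⁻⁶)) / 2290
  L = 0.8739 m
Final answer: L = 0.8739 m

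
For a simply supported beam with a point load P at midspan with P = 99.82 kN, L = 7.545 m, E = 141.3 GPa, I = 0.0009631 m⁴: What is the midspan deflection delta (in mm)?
Model: a simply supported beam with a point load P at midspan, so delta = (P·L^3) / (48·E·I).
Convert to SI units:
  P = 99.82 kN = 99820 N
  E = 141.3 GPa = 1.413 × 10¹¹ Pa
Substitute:
  delta = (99820 × 7.545^3) / (48 × (1.413 × 10¹¹) × 0.0009631)
  delta = 0.006564 m
Convert: delta = 0.006564 m = 6.564 mm
Final answer: delta = 6.564 mm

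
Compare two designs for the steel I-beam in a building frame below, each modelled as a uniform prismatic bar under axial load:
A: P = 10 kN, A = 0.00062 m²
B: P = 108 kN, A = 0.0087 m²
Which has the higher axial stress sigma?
Model: a uniform prismatic bar under axial load, so sigma = P / A (SI units).
  A: sigma = 10000 / 0.00062 = 1.613 × 10⁷ Pa = 16.13 MPa
  B: sigma = 108000 / 0.0087 = 1.241 × 10⁷ Pa = 12.41 MPa
16.13 MPa > 12.41 MPa, so A is larger.
Final answer: A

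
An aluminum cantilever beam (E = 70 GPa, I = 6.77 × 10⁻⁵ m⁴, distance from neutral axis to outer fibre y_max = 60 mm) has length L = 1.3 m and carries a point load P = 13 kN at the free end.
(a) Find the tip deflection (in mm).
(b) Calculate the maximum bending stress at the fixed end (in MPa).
(a) Tip deflection of a cantilever with an end point load: δ = P·L^3 / (3·E·I). Convert P = 13 kN = 13000 N, E = 70 GPa = 7 × 10¹⁰ Pa.
  δ = (13000 × 1.3^3) / (3 × (7 × 10¹⁰) × (6.77 × 10⁻⁵)) = 0.002009 m = 2.009 mm
(b) Maximum bending moment at the fixed end: M = P·L = 13000 × 1.3 = 16900 N·m. Convert y_max = 60 mm = 0.06 m.
  σ = M·y_max / I = (16900 × 0.06) / (6.77 × 10⁻⁵) = 1.498 × 10⁷ Pa = 14.98 MPa
Final answer: (a) δ = 2.009 mm, (b) σ = 14.98 MPa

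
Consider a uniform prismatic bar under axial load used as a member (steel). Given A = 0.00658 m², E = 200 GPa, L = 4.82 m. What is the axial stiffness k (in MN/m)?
Model: a uniform prismatic bar under axial load, so k = (A·E) / L.
Convert to SI units:
  E = 200 GPa = 2 × 10¹¹ Pa
Substitute:
  k = (0.00658 × (2 × 10¹¹)) / 4.82
  k = 2.73 × 10⁸ N/m
Convert: k = 2.73 × 10⁸ N/m = 273 MN/m
Final answer: k = 273 MN/m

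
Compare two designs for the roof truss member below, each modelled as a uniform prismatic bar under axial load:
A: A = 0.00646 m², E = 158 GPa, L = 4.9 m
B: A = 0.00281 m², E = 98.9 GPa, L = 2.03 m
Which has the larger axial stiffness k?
Model: a uniform prismatic bar under axial load, so k = (A·E) / L (SI units).
  A: k = (0.00646 × (1.58 × 10¹¹)) / 4.9 = 2.083 × 10⁸ N/m = 208.3 MN/m
  B: k = (0.00281 × (9.89 × 10¹⁰)) / 2.03 = 1.369 × 10⁸ N/m = 136.9 MN/m
208.3 MN/m > 136.9 MN/m, so A is larger.
Final answer: A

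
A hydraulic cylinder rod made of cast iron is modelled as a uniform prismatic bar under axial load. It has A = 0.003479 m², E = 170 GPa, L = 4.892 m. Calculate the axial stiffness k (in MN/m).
Model: a uniform prismatic bar under axial load, so k = (A·E) / L.
Convert to SI units:
  E = 170 GPa = 1.7 × 10¹¹ Pa
Substitute:
  k = (0.003479 × (1.7 × 10¹¹)) / 4.892
  k = 1.209 × 10⁸ N/m
Convert: k = 1.209 × 10⁸ N/m = 120.9 MN/m
Final answer: k = 120.9 MN/m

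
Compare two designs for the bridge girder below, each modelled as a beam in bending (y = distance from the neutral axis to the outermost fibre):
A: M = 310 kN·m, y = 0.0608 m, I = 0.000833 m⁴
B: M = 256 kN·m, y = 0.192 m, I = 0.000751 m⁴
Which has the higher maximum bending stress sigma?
Model: a beam in bending (y = distance from the neutral axis to the outermost fibre), so sigma = (M·y) / I (SI units).
  A: sigma = (310000 × 0.0608) / 0.000833 = 2.263 × 10⁷ Pa = 22.63 MPa
  B: sigma = (256000 × 0.192) / 0.000751 = 6.545 × 10⁷ Pa = 65.45 MPa
65.45 MPa > 22.63 MPa, so B is larger.
Final answer: B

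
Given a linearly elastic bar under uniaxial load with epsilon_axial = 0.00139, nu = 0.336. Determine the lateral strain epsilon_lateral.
Model: a linearly elastic bar under uniaxial load, so epsilon_lateral = -nu·epsilon_axial.
Substitute:
  epsilon_lateral = -(0.336 × 0.00139)
  epsilon_lateral = -0.000467
Final answer: epsilon_lateral = -0.000467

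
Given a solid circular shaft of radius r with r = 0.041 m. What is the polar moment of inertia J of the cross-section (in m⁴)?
Model: a solid circular shaft of radius r, so J = (π·r^4) / 2.
Substitute:
  J = (π × 0.041^4) / 2
  J = 4.439 × 10⁻⁶ m⁴
Final answer: J = 4.439 × 10⁻⁶ m⁴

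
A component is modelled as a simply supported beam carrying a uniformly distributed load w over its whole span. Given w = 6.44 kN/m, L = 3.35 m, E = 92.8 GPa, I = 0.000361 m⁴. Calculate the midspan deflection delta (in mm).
Model: a simply supported beam carrying a uniformly distributed load w over its whole span, so delta = (5·w·L^4) / (384·E·I).
Convert to SI units:
  w = 6.44 kN/m = 6440 N/m
  E = 92.8 GPa = 9.28 × 10¹⁰ Pa
Substitute:
  delta = (5 × 6440 × 3.35^4) / (384 × (9.28 × 10¹⁰) × 0.000361)
  delta = 0.0003152 m
Convert: delta = 0.0003152 m = 0.3152 mm
Final answer: delta = 0.3152 mm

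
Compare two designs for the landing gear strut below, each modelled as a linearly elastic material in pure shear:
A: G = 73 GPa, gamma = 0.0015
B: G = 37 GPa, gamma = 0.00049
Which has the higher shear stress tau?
Model: a linearly elastic material in pure shear, so tau = G·gamma (SI units).
  A: tau = (7.3 × 10¹⁰) × 0.0015 = 1.095 × 10⁸ Pa = 109.5 MPa
  B: tau = (3.7 × 10¹⁰) × 0.00049 = 1.813 × 10⁷ Pa = 18.13 MPa
109.5 MPa > 18.13 MPa, so A is larger.
Final answer: A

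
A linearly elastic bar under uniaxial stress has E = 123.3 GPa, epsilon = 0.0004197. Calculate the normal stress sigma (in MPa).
Model: a linearly elastic bar under uniaxial stress, so sigma = E·epsilon.
Convert to SI units:
  E = 123.3 GPa = 1.233 × 10¹¹ Pa
Substitute:
  sigma = (1.233 × 10¹¹) × 0.0004197
  sigma = 5.175 × 10⁷ Pa
Convert: sigma = 5.175 × 10⁷ Pa = 51.75 MPa
Final answer: sigma = 51.75 MPa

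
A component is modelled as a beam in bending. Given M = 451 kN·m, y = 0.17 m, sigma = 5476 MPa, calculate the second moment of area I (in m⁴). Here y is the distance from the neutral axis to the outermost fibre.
Model: a beam in bending, so sigma = (M·y) / I.
Solve for I: I = (M·y) / sigma.
Convert to SI units:
  M = 451 kN·m = 451000 N·m
  sigma = 5476 MPa = 5.476 × 10⁹ Pa
Substitute:
  I = (451000 × 0.17) / (5.476 × 10⁹)
  I = 1.4 × 10⁻⁵ m⁴
Final answer: I = 1.4 × 10⁻⁵ m⁴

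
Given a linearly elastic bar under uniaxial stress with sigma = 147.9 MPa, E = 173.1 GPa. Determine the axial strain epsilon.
Model: a linearly elastic bar under uniaxial stress, so epsilon = sigma / E.
Convert to SI units:
  sigma = 147.9 MPa = 1.479 × 10⁸ Pa
  E = 173.1 GPa = 1.731 × 10¹¹ Pa
Substitute:
  epsilon = (1.479 × 10⁸) / (1.731 × 10¹¹)
  epsilon = 0.0008544
Final answer: epsilon = 0.0008544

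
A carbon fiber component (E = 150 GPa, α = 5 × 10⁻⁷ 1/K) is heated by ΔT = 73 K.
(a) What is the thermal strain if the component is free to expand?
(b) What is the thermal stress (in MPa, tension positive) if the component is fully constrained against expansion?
(a) Free thermal strain ε_th = α·ΔT = (5 × 10⁻⁷) × 73 = 3.65 × 10⁻⁵
(b) Fully constrained, the expansion is suppressed, so σ = -E·α·ΔT. Convert E = 150 GPa = 1.5 × 10¹¹ Pa.
  σ = -(1.5 × 10¹¹) × (5 × 10⁻⁷) × 73 = -5.475 × 10⁶ Pa = -5.475 MPa (compressive)
Final answer: (a) ε_th = 3.65 × 10⁻⁵, (b) σ = -5.475 MPa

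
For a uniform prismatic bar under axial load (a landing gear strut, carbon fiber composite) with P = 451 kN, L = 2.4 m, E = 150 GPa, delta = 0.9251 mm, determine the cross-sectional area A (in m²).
Model: a uniform prismatic bar under axial load, so delta = (P·L) / (A·E).
Solve for A: A = (P·L) / (delta·E).
Convert to SI units:
  P = 451 kN = 451000 N
  E = 150 GPa = 1.5 × 10¹¹ Pa
  delta = 0.9251 mm = 0.0009251 m
Substitute:
  A = (451000 × 2.4) / (0.0009251 × (1.5 × 10¹¹))
  A = 0.0078 m²
Final answer: A = 0.0078 m²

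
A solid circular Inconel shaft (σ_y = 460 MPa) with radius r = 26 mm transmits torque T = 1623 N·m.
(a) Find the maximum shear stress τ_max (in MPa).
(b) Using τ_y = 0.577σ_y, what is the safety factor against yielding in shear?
(a) For a solid circular shaft, τ_max = T·r/J with J = π·r^4/2, i.e. τ_max = 2·T / (π·r^3). Convert r = 26 mm = 0.026 m.
  τ_max = (2 × 1623) / (π × 0.026^3) = 5.879 × 10⁷ Pa = 58.79 MPa
(b) τ_y = 0.577 × 460 = 265.42 MPa
  SF = τ_y/τ_max = 265.42 / 58.79 = 4.515
Final answer: (a) τ_max = 58.79 MPa, (b) SF = 4.515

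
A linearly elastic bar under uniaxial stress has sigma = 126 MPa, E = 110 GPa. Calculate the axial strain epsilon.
Model: a linearly elastic bar under uniaxial stress, so epsilon = sigma / E.
Convert to SI units:
  sigma = 126 MPa = 1.26 × 10⁸ Pa
  E = 110 GPa = 1.1 × 10¹¹ Pa
Substitute:
  epsilon = (1.26 × 10⁸) / (1.1 × 10¹¹)
  epsilon = 0.001145
Final answer: epsilon = 0.001145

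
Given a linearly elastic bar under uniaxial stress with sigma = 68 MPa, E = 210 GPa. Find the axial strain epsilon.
Model: a linearly elastic bar under uniaxial stress, so epsilon = sigma / E.
Convert to SI units:
  sigma = 68 MPa = 6.8 × 10⁷ Pa
  E = 210 GPa = 2.1 × 10¹¹ Pa
Substitute:
  epsilon = (6.8 × 10⁷) / (2.1 × 10¹¹)
  epsilon = 0.0003238
Final answer: epsilon = 0.0003238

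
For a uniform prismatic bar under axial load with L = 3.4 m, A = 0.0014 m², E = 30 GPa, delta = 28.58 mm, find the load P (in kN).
Model: a uniform prismatic bar under axial load, so delta = (P·L) / (A·E).
Solve for P: P = (delta·A·E) / L.
Convert to SI units:
  E = 30 GPa = 3 × 10¹⁰ Pa
  delta = 28.58 mm = 0.02858 m
Substitute:
  P = (0.02858 × 0.0014 × (3 × 10¹⁰)) / 3.4
  P = 353000 N
Convert: P = 353000 N = 353 kN
Final answer: P = 353 kN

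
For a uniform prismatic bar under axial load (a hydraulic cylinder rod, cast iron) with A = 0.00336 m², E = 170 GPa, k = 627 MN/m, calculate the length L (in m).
Model: a uniform prismatic bar under axial load, so k = (A·E) / L.
Solve for L: L = (A·E) / k.
Convert to SI units:
  E = 170 GPa = 1.7 × 10¹¹ Pa
  k = 627 MN/m = 6.27 × 10⁸ N/m
Substitute:
  L = (0.00336 × (1.7 × 10¹¹)) / (6.27 × 10⁸)
  L = 0.911 m
Final answer: L = 0.911 m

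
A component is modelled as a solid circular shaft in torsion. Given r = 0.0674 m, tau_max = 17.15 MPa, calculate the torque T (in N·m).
Model: a solid circular shaft in torsion, so tau_max = (2·T) / (π·r^3).
Solve for T: T = (π·tau_max·r^3) / 2.
Convert to SI units:
  tau_max = 17.15 MPa = 1.715 × 10⁷ Pa
Substitute:
  T = (π × (1.715 × 10⁷) × 0.0674^3) / 2
  T = 8248 N·m
Final answer: T = 8248 N·m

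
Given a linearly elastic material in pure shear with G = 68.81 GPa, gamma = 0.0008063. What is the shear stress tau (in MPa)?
Model: a linearly elastic material in pure shear, so tau = G·gamma.
Convert to SI units:
  G = 68.81 GPa = 6.881 × 10¹⁰ Pa
Substitute:
  tau = (6.881 × 10¹⁰) × 0.0008063
  tau = 5.548 × 10⁷ Pa
Convert: tau = 5.548 × 10⁷ Pa = 55.48 MPa
Final answer: tau = 55.48 MPa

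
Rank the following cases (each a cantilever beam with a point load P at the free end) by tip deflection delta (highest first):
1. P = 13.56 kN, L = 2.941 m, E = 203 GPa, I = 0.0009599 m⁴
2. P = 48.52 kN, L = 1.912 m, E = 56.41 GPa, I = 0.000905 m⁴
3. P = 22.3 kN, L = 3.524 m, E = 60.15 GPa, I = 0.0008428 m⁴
Model: a cantilever beam with a point load P at the free end, so delta = (P·L^3) / (3·E·I) (SI units).
  Case 1: delta = (13560 × 2.941^3) / (3 × (2.03 × 10¹¹) × 0.0009599) = 0.0005901 m = 0.5901 mm
  Case 2: delta = (48520 × 1.912^3) / (3 × (5.641 × 10¹⁰) × 0.000905) = 0.002214 m = 2.214 mm
  Case 3: delta = (22300 × 3.524^3) / (3 × (6.015 × 10¹⁰) × 0.0008428) = 0.006417 m = 6.417 mm
Ordering: 6.417 mm (case 3) > 2.214 mm (case 2) > 0.5901 mm (case 1)
Final answer: 3, 2, 1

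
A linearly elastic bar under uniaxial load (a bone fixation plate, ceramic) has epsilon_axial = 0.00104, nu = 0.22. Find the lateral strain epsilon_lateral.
Model: a linearly elastic bar under uniaxial load, so epsilon_lateral = -nu·epsilon_axial.
Substitute:
  epsilon_lateral = -(0.22 × 0.00104)
  epsilon_lateral = -0.0002288
Final answer: epsilon_lateral = -0.0002288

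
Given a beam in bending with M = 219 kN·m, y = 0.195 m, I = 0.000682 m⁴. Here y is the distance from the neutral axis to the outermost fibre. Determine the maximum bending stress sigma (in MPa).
Model: a beam in bending, so sigma = (M·y) / I.
Convert to SI units:
  M = 219 kN·m = 219000 N·m
Substitute:
  sigma = (219000 × 0.195) / 0.000682
  sigma = 6.262 × 10⁷ Pa
Convert: sigma = 6.262 × 10⁷ Pa = 62.62 MPa
Final answer: sigma = 62.62 MPa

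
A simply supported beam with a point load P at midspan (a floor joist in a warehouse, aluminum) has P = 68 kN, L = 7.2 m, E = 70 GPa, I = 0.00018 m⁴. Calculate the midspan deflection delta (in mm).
Model: a simply supported beam with a point load P at midspan, so delta = (P·L^3) / (48·E·I).
Convert to SI units:
  P = 68 kN = 68000 N
  E = 70 GPa = 7 × 10¹⁰ Pa
Substitute:
  delta = (68000 × 7.2^3) / (48 × (7 × 10¹⁰) × 0.00018)
  delta = 0.04197 m
Convert: delta = 0.04197 m = 41.97 mm
Final answer: delta = 41.97 mm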